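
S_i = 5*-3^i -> [5, -15, 45, -135, 405]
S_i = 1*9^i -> [1, 9, 81, 729, 6561]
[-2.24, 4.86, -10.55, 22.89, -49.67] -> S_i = -2.24*(-2.17)^i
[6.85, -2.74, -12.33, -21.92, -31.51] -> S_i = 6.85 + -9.59*i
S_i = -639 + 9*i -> [-639, -630, -621, -612, -603]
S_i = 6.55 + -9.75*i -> [6.55, -3.2, -12.95, -22.7, -32.45]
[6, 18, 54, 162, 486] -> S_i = 6*3^i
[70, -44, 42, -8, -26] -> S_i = Random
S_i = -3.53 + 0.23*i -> [-3.53, -3.3, -3.07, -2.84, -2.61]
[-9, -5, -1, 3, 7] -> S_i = -9 + 4*i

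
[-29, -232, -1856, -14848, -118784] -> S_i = -29*8^i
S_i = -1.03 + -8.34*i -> [-1.03, -9.37, -17.71, -26.05, -34.39]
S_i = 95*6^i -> [95, 570, 3420, 20520, 123120]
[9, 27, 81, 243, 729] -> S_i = 9*3^i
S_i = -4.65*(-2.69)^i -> [-4.65, 12.51, -33.65, 90.51, -243.48]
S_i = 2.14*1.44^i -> [2.14, 3.08, 4.44, 6.39, 9.2]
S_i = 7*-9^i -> [7, -63, 567, -5103, 45927]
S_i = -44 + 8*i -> [-44, -36, -28, -20, -12]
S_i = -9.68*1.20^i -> [-9.68, -11.62, -13.94, -16.73, -20.07]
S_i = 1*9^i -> [1, 9, 81, 729, 6561]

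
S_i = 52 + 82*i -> [52, 134, 216, 298, 380]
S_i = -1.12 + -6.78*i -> [-1.12, -7.9, -14.68, -21.46, -28.24]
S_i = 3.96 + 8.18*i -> [3.96, 12.14, 20.32, 28.5, 36.68]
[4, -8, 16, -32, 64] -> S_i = 4*-2^i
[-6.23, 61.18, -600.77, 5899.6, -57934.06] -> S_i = -6.23*(-9.82)^i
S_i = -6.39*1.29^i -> [-6.39, -8.24, -10.63, -13.72, -17.7]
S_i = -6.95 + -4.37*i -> [-6.95, -11.32, -15.69, -20.06, -24.43]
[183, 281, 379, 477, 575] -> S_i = 183 + 98*i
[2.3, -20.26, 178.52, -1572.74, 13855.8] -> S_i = 2.30*(-8.81)^i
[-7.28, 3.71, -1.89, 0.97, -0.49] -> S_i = -7.28*(-0.51)^i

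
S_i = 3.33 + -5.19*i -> [3.33, -1.86, -7.05, -12.24, -17.43]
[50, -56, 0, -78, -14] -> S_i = Random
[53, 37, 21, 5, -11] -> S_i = 53 + -16*i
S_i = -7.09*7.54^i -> [-7.09, -53.46, -403.08, -3039.21, -22915.62]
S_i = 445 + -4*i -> [445, 441, 437, 433, 429]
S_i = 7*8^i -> [7, 56, 448, 3584, 28672]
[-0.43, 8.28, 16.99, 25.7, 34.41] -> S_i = -0.43 + 8.71*i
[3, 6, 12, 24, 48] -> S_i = 3*2^i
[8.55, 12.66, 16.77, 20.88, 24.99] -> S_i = 8.55 + 4.11*i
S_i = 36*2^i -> [36, 72, 144, 288, 576]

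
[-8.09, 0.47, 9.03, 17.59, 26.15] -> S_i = -8.09 + 8.56*i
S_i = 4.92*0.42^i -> [4.92, 2.07, 0.87, 0.36, 0.15]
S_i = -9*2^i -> [-9, -18, -36, -72, -144]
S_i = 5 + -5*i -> [5, 0, -5, -10, -15]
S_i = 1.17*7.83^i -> [1.17, 9.16, 71.73, 561.66, 4397.77]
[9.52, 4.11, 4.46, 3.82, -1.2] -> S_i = Random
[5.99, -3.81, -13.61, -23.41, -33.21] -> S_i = 5.99 + -9.80*i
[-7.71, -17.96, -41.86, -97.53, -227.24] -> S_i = -7.71*2.33^i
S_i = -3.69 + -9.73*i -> [-3.69, -13.42, -23.15, -32.88, -42.61]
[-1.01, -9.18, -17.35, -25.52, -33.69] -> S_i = -1.01 + -8.17*i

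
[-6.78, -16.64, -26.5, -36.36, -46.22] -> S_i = -6.78 + -9.86*i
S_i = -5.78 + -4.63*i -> [-5.78, -10.41, -15.04, -19.67, -24.3]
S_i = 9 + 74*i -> [9, 83, 157, 231, 305]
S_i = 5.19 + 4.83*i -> [5.19, 10.02, 14.85, 19.68, 24.51]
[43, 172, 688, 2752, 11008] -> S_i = 43*4^i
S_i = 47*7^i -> [47, 329, 2303, 16121, 112847]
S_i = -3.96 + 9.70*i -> [-3.96, 5.74, 15.44, 25.14, 34.84]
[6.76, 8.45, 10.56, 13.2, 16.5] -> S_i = 6.76*1.25^i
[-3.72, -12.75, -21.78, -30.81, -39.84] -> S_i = -3.72 + -9.03*i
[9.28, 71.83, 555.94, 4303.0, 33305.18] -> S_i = 9.28*7.74^i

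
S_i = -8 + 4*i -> [-8, -4, 0, 4, 8]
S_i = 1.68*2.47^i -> [1.68, 4.15, 10.25, 25.32, 62.53]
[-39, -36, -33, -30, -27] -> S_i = -39 + 3*i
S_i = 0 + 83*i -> [0, 83, 166, 249, 332]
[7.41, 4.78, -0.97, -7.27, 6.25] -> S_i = Random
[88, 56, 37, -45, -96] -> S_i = Random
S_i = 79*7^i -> [79, 553, 3871, 27097, 189679]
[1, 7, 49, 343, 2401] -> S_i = 1*7^i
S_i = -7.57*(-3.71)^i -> [-7.57, 28.08, -104.19, 386.56, -1434.14]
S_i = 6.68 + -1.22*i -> [6.68, 5.46, 4.24, 3.02, 1.8]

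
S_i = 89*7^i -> [89, 623, 4361, 30527, 213689]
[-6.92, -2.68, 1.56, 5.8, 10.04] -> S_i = -6.92 + 4.24*i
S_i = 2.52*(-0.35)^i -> [2.52, -0.88, 0.31, -0.11, 0.04]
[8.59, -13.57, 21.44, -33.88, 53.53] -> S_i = 8.59*(-1.58)^i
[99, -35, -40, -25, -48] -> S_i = Random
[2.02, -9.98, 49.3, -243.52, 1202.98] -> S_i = 2.02*(-4.94)^i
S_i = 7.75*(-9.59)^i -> [7.75, -74.32, 712.75, -6835.3, 65550.52]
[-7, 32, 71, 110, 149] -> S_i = -7 + 39*i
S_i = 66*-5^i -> [66, -330, 1650, -8250, 41250]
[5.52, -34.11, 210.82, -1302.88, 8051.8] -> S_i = 5.52*(-6.18)^i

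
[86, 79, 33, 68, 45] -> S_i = Random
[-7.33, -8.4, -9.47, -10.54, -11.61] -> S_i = -7.33 + -1.07*i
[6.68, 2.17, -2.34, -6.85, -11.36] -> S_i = 6.68 + -4.51*i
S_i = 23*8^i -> [23, 184, 1472, 11776, 94208]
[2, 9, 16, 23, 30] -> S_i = 2 + 7*i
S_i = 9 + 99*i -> [9, 108, 207, 306, 405]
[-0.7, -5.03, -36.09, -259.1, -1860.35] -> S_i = -0.70*7.18^i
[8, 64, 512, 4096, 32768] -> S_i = 8*8^i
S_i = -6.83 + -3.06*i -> [-6.83, -9.89, -12.95, -16.01, -19.07]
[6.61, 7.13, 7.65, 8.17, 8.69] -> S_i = 6.61 + 0.52*i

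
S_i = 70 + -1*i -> [70, 69, 68, 67, 66]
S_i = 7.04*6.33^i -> [7.04, 44.56, 282.09, 1785.6, 11302.84]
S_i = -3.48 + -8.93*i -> [-3.48, -12.41, -21.34, -30.27, -39.2]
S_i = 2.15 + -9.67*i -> [2.15, -7.52, -17.19, -26.86, -36.53]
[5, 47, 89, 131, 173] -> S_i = 5 + 42*i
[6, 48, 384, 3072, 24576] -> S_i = 6*8^i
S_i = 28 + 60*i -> [28, 88, 148, 208, 268]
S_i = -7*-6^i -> [-7, 42, -252, 1512, -9072]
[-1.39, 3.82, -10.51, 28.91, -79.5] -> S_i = -1.39*(-2.75)^i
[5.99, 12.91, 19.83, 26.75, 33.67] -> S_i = 5.99 + 6.92*i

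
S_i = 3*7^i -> [3, 21, 147, 1029, 7203]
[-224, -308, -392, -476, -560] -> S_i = -224 + -84*i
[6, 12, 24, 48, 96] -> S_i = 6*2^i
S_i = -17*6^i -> [-17, -102, -612, -3672, -22032]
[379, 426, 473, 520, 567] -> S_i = 379 + 47*i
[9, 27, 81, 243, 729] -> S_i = 9*3^i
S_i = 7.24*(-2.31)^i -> [7.24, -16.72, 38.63, -89.24, 206.15]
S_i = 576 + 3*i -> [576, 579, 582, 585, 588]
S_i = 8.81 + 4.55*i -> [8.81, 13.36, 17.91, 22.46, 27.01]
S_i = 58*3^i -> [58, 174, 522, 1566, 4698]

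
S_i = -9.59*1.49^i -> [-9.59, -14.29, -21.29, -31.72, -47.27]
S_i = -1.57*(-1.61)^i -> [-1.57, 2.53, -4.07, 6.55, -10.55]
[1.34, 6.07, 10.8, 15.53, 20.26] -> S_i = 1.34 + 4.73*i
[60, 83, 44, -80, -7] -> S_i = Random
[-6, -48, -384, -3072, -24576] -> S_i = -6*8^i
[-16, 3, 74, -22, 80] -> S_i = Random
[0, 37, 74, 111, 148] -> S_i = 0 + 37*i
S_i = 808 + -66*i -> [808, 742, 676, 610, 544]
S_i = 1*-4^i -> [1, -4, 16, -64, 256]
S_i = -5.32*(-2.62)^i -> [-5.32, 13.94, -36.52, 95.68, -250.68]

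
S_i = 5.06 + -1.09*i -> [5.06, 3.97, 2.88, 1.79, 0.7]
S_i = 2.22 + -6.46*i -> [2.22, -4.24, -10.7, -17.16, -23.62]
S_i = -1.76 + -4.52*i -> [-1.76, -6.28, -10.8, -15.32, -19.84]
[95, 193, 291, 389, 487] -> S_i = 95 + 98*i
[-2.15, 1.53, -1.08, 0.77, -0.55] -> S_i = -2.15*(-0.71)^i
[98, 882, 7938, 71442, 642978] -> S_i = 98*9^i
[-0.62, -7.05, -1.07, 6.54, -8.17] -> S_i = Random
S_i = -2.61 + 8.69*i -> [-2.61, 6.08, 14.77, 23.46, 32.15]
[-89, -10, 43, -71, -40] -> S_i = Random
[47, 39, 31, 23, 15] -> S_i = 47 + -8*i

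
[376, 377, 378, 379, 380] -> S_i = 376 + 1*i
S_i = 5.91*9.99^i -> [5.91, 59.04, 589.82, 5892.29, 58863.95]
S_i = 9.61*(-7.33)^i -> [9.61, -70.44, 516.33, -3784.73, 27742.1]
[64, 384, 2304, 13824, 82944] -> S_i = 64*6^i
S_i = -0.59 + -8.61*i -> [-0.59, -9.2, -17.81, -26.42, -35.03]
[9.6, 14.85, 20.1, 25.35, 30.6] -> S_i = 9.60 + 5.25*i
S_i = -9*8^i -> [-9, -72, -576, -4608, -36864]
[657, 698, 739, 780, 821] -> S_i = 657 + 41*i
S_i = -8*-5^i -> [-8, 40, -200, 1000, -5000]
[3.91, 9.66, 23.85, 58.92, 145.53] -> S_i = 3.91*2.47^i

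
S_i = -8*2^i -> [-8, -16, -32, -64, -128]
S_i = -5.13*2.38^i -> [-5.13, -12.21, -29.06, -69.16, -164.6]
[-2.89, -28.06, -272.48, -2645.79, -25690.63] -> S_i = -2.89*9.71^i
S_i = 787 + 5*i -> [787, 792, 797, 802, 807]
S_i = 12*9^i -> [12, 108, 972, 8748, 78732]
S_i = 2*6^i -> [2, 12, 72, 432, 2592]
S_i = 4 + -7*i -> [4, -3, -10, -17, -24]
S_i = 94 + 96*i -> [94, 190, 286, 382, 478]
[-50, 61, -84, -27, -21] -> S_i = Random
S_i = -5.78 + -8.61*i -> [-5.78, -14.39, -23.0, -31.61, -40.22]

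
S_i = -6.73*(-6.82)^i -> [-6.73, 45.9, -313.03, 2134.85, -14559.7]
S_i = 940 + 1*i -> [940, 941, 942, 943, 944]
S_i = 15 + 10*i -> [15, 25, 35, 45, 55]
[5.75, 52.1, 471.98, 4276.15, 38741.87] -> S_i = 5.75*9.06^i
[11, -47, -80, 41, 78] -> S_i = Random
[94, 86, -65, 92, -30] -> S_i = Random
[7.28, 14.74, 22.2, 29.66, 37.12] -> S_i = 7.28 + 7.46*i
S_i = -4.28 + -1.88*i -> [-4.28, -6.16, -8.04, -9.92, -11.8]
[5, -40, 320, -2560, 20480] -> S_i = 5*-8^i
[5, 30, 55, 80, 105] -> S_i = 5 + 25*i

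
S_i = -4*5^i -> [-4, -20, -100, -500, -2500]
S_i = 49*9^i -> [49, 441, 3969, 35721, 321489]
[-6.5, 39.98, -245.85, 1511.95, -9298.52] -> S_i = -6.50*(-6.15)^i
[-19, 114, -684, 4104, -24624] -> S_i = -19*-6^i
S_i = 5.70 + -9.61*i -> [5.7, -3.91, -13.52, -23.13, -32.74]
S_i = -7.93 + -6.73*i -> [-7.93, -14.66, -21.39, -28.12, -34.85]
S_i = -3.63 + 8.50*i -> [-3.63, 4.87, 13.37, 21.87, 30.37]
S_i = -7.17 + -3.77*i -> [-7.17, -10.94, -14.71, -18.48, -22.25]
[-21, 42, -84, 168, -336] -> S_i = -21*-2^i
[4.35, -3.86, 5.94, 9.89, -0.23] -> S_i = Random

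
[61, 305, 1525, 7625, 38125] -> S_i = 61*5^i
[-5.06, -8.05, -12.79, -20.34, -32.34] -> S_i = -5.06*1.59^i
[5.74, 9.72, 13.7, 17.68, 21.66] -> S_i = 5.74 + 3.98*i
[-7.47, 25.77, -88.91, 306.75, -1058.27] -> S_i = -7.47*(-3.45)^i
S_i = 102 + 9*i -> [102, 111, 120, 129, 138]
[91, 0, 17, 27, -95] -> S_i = Random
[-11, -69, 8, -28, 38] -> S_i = Random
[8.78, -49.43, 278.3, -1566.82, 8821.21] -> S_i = 8.78*(-5.63)^i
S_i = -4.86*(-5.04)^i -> [-4.86, 24.49, -123.45, 622.2, -3135.87]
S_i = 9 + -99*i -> [9, -90, -189, -288, -387]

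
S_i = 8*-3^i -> [8, -24, 72, -216, 648]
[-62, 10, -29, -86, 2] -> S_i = Random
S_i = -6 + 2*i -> [-6, -4, -2, 0, 2]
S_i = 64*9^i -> [64, 576, 5184, 46656, 419904]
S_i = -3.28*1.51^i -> [-3.28, -4.95, -7.48, -11.29, -17.05]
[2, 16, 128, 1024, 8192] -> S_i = 2*8^i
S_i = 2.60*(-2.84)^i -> [2.6, -7.38, 20.97, -59.56, 169.14]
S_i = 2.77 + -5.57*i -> [2.77, -2.8, -8.37, -13.94, -19.51]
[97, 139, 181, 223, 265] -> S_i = 97 + 42*i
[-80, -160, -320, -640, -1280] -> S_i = -80*2^i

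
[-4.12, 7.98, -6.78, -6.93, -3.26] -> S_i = Random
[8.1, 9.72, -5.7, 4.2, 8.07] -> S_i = Random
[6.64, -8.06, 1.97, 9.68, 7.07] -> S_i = Random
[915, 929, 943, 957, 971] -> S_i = 915 + 14*i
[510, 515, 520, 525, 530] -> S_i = 510 + 5*i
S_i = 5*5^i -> [5, 25, 125, 625, 3125]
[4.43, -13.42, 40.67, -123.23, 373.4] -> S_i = 4.43*(-3.03)^i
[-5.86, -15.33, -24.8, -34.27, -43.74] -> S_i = -5.86 + -9.47*i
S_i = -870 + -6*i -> [-870, -876, -882, -888, -894]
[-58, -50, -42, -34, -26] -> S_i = -58 + 8*i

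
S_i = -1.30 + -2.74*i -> [-1.3, -4.04, -6.78, -9.52, -12.26]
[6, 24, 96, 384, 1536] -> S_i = 6*4^i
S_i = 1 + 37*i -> [1, 38, 75, 112, 149]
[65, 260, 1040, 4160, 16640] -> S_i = 65*4^i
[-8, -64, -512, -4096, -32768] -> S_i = -8*8^i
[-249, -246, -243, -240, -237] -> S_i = -249 + 3*i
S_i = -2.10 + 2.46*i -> [-2.1, 0.36, 2.82, 5.28, 7.74]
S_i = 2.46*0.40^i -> [2.46, 0.98, 0.39, 0.16, 0.06]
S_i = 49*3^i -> [49, 147, 441, 1323, 3969]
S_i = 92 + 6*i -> [92, 98, 104, 110, 116]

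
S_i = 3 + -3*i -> [3, 0, -3, -6, -9]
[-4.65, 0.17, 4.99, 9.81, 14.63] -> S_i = -4.65 + 4.82*i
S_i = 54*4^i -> [54, 216, 864, 3456, 13824]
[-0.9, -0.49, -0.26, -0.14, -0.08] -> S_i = -0.90*0.54^i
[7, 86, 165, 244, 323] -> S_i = 7 + 79*i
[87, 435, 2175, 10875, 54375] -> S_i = 87*5^i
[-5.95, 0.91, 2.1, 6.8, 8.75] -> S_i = Random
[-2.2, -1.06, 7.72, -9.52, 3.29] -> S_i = Random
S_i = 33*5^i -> [33, 165, 825, 4125, 20625]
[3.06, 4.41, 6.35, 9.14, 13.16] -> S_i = 3.06*1.44^i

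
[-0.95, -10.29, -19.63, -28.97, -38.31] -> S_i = -0.95 + -9.34*i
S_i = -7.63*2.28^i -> [-7.63, -17.4, -39.66, -90.43, -206.19]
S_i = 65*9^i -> [65, 585, 5265, 47385, 426465]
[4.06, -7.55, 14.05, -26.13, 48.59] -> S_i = 4.06*(-1.86)^i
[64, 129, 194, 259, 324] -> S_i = 64 + 65*i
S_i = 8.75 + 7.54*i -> [8.75, 16.29, 23.83, 31.37, 38.91]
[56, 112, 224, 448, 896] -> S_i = 56*2^i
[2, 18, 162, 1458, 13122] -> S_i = 2*9^i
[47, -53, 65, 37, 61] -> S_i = Random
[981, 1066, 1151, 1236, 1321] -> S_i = 981 + 85*i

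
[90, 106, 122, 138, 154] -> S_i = 90 + 16*i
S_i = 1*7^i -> [1, 7, 49, 343, 2401]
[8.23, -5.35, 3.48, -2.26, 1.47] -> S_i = 8.23*(-0.65)^i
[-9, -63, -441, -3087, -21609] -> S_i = -9*7^i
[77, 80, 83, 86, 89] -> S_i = 77 + 3*i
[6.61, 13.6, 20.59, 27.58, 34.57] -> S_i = 6.61 + 6.99*i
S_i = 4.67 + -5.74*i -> [4.67, -1.07, -6.81, -12.55, -18.29]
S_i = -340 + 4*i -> [-340, -336, -332, -328, -324]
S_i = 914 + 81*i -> [914, 995, 1076, 1157, 1238]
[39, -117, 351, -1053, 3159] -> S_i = 39*-3^i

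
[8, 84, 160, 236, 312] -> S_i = 8 + 76*i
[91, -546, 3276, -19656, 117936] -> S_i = 91*-6^i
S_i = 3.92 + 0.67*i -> [3.92, 4.59, 5.26, 5.93, 6.6]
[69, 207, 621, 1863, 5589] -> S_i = 69*3^i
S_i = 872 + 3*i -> [872, 875, 878, 881, 884]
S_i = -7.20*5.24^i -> [-7.2, -37.73, -197.69, -1035.92, -5428.22]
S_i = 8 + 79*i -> [8, 87, 166, 245, 324]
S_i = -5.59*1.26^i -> [-5.59, -7.04, -8.87, -11.18, -14.09]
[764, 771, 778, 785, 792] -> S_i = 764 + 7*i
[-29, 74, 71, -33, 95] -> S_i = Random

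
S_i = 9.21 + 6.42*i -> [9.21, 15.63, 22.05, 28.47, 34.89]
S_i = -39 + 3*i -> [-39, -36, -33, -30, -27]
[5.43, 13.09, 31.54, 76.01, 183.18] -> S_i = 5.43*2.41^i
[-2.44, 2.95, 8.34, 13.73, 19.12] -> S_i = -2.44 + 5.39*i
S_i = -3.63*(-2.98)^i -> [-3.63, 10.82, -32.24, 96.06, -286.27]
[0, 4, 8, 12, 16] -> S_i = 0 + 4*i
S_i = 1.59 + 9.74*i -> [1.59, 11.33, 21.07, 30.81, 40.55]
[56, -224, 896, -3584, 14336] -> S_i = 56*-4^i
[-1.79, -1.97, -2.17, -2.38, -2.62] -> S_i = -1.79*1.10^i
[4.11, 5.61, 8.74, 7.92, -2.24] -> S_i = Random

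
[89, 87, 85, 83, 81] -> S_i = 89 + -2*i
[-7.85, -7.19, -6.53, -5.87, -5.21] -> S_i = -7.85 + 0.66*i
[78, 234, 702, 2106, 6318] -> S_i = 78*3^i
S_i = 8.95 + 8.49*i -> [8.95, 17.44, 25.93, 34.42, 42.91]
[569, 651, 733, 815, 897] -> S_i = 569 + 82*i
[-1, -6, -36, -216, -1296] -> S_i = -1*6^i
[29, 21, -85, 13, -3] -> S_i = Random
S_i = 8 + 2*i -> [8, 10, 12, 14, 16]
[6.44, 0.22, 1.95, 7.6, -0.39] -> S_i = Random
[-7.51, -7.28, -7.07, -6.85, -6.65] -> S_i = -7.51*0.97^i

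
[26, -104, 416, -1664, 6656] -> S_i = 26*-4^i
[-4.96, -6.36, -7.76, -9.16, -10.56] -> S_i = -4.96 + -1.40*i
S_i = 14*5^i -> [14, 70, 350, 1750, 8750]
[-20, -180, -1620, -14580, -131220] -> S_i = -20*9^i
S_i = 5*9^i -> [5, 45, 405, 3645, 32805]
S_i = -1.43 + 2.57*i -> [-1.43, 1.14, 3.71, 6.28, 8.85]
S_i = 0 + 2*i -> [0, 2, 4, 6, 8]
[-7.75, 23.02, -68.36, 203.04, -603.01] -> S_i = -7.75*(-2.97)^i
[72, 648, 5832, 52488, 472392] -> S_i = 72*9^i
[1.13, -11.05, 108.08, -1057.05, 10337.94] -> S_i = 1.13*(-9.78)^i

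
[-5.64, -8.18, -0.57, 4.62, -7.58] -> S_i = Random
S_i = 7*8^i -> [7, 56, 448, 3584, 28672]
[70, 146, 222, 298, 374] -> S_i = 70 + 76*i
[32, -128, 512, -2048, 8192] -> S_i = 32*-4^i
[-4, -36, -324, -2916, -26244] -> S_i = -4*9^i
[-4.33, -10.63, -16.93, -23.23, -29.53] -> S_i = -4.33 + -6.30*i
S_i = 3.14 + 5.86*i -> [3.14, 9.0, 14.86, 20.72, 26.58]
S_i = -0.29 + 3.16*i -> [-0.29, 2.87, 6.03, 9.19, 12.35]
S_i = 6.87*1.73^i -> [6.87, 11.89, 20.56, 35.57, 61.54]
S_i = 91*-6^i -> [91, -546, 3276, -19656, 117936]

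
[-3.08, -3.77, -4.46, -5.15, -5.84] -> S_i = -3.08 + -0.69*i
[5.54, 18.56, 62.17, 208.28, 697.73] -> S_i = 5.54*3.35^i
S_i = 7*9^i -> [7, 63, 567, 5103, 45927]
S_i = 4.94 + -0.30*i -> [4.94, 4.64, 4.34, 4.04, 3.74]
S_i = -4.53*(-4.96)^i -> [-4.53, 22.47, -111.45, 552.77, -2741.73]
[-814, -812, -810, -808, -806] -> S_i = -814 + 2*i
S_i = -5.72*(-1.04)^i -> [-5.72, 5.95, -6.19, 6.43, -6.69]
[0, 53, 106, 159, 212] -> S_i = 0 + 53*i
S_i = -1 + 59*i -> [-1, 58, 117, 176, 235]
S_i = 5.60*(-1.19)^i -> [5.6, -6.66, 7.93, -9.44, 11.23]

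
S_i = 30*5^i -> [30, 150, 750, 3750, 18750]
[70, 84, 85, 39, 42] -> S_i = Random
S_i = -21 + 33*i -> [-21, 12, 45, 78, 111]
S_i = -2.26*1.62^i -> [-2.26, -3.66, -5.93, -9.61, -15.57]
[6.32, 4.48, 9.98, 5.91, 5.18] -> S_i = Random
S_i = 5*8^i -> [5, 40, 320, 2560, 20480]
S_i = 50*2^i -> [50, 100, 200, 400, 800]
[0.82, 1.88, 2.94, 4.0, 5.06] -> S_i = 0.82 + 1.06*i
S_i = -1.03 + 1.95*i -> [-1.03, 0.92, 2.87, 4.82, 6.77]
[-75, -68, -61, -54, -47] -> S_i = -75 + 7*i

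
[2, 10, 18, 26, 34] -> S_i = 2 + 8*i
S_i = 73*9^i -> [73, 657, 5913, 53217, 478953]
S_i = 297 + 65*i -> [297, 362, 427, 492, 557]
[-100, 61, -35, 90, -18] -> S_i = Random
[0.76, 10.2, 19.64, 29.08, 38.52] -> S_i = 0.76 + 9.44*i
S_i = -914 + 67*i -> [-914, -847, -780, -713, -646]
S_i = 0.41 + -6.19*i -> [0.41, -5.78, -11.97, -18.16, -24.35]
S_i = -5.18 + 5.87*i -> [-5.18, 0.69, 6.56, 12.43, 18.3]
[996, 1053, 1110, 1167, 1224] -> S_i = 996 + 57*i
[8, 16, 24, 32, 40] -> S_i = 8 + 8*i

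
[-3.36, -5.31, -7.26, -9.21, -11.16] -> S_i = -3.36 + -1.95*i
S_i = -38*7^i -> [-38, -266, -1862, -13034, -91238]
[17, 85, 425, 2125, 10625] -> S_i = 17*5^i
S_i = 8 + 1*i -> [8, 9, 10, 11, 12]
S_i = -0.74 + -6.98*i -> [-0.74, -7.72, -14.7, -21.68, -28.66]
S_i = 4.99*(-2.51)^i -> [4.99, -12.52, 31.44, -78.91, 198.06]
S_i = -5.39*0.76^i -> [-5.39, -4.1, -3.11, -2.37, -1.8]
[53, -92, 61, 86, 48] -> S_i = Random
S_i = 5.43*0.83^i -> [5.43, 4.51, 3.74, 3.1, 2.58]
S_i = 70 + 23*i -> [70, 93, 116, 139, 162]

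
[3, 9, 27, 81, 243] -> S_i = 3*3^i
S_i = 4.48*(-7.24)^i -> [4.48, -32.44, 234.83, -1700.18, 12309.27]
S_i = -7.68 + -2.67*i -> [-7.68, -10.35, -13.02, -15.69, -18.36]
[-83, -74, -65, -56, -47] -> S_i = -83 + 9*i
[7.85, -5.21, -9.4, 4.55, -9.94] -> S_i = Random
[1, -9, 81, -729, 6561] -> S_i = 1*-9^i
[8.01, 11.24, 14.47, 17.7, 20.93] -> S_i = 8.01 + 3.23*i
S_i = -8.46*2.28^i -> [-8.46, -19.29, -43.98, -100.27, -228.62]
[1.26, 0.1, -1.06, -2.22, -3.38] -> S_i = 1.26 + -1.16*i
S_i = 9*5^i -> [9, 45, 225, 1125, 5625]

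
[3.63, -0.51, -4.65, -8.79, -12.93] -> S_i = 3.63 + -4.14*i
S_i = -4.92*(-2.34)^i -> [-4.92, 11.51, -26.94, 63.04, -147.51]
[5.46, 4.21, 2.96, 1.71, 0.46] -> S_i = 5.46 + -1.25*i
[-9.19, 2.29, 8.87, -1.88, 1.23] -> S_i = Random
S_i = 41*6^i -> [41, 246, 1476, 8856, 53136]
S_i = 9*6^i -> [9, 54, 324, 1944, 11664]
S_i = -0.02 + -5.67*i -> [-0.02, -5.69, -11.36, -17.03, -22.7]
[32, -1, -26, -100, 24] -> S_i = Random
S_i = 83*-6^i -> [83, -498, 2988, -17928, 107568]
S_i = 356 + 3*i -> [356, 359, 362, 365, 368]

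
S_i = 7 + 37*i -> [7, 44, 81, 118, 155]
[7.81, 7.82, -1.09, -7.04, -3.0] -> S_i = Random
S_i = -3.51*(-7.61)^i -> [-3.51, 26.71, -203.27, 1546.9, -11771.88]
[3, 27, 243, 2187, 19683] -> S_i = 3*9^i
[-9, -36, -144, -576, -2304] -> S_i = -9*4^i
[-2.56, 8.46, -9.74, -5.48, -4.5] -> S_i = Random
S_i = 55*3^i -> [55, 165, 495, 1485, 4455]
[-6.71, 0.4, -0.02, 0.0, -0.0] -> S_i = -6.71*(-0.06)^i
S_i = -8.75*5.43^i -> [-8.75, -47.51, -257.99, -1400.9, -7606.89]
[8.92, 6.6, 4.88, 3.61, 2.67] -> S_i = 8.92*0.74^i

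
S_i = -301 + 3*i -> [-301, -298, -295, -292, -289]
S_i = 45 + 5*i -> [45, 50, 55, 60, 65]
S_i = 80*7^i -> [80, 560, 3920, 27440, 192080]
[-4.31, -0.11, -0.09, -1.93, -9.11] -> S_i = Random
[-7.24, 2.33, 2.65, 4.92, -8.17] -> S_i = Random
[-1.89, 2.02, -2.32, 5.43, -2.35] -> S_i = Random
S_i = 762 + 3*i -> [762, 765, 768, 771, 774]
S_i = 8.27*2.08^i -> [8.27, 17.2, 35.78, 74.42, 154.8]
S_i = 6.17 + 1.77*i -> [6.17, 7.94, 9.71, 11.48, 13.25]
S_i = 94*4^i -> [94, 376, 1504, 6016, 24064]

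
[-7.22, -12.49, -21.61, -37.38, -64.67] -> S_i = -7.22*1.73^i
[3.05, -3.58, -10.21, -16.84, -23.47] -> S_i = 3.05 + -6.63*i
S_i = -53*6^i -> [-53, -318, -1908, -11448, -68688]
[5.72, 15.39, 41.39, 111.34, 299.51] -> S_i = 5.72*2.69^i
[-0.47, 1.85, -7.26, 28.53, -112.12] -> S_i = -0.47*(-3.93)^i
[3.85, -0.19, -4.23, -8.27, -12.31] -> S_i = 3.85 + -4.04*i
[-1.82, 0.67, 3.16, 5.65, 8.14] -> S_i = -1.82 + 2.49*i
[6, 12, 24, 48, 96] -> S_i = 6*2^i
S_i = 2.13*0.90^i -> [2.13, 1.92, 1.73, 1.55, 1.4]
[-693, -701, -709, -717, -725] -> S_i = -693 + -8*i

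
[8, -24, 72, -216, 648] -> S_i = 8*-3^i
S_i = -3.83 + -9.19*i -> [-3.83, -13.02, -22.21, -31.4, -40.59]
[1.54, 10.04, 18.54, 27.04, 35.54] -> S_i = 1.54 + 8.50*i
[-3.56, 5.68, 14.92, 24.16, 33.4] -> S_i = -3.56 + 9.24*i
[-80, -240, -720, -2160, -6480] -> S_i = -80*3^i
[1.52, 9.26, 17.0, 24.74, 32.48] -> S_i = 1.52 + 7.74*i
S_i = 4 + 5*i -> [4, 9, 14, 19, 24]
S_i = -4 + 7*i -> [-4, 3, 10, 17, 24]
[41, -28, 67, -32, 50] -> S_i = Random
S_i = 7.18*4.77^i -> [7.18, 34.25, 163.37, 779.25, 3717.05]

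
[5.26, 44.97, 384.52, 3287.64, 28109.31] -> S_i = 5.26*8.55^i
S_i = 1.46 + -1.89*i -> [1.46, -0.43, -2.32, -4.21, -6.1]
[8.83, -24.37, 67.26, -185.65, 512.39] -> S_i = 8.83*(-2.76)^i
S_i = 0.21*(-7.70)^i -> [0.21, -1.62, 12.45, -95.87, 738.21]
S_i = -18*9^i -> [-18, -162, -1458, -13122, -118098]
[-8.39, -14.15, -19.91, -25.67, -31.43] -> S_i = -8.39 + -5.76*i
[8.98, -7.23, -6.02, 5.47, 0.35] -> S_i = Random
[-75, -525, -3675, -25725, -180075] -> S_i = -75*7^i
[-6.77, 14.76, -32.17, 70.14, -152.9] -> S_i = -6.77*(-2.18)^i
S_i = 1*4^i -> [1, 4, 16, 64, 256]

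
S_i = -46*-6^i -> [-46, 276, -1656, 9936, -59616]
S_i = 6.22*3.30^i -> [6.22, 20.53, 67.74, 223.53, 737.64]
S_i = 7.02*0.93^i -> [7.02, 6.53, 6.07, 5.65, 5.25]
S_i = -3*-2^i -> [-3, 6, -12, 24, -48]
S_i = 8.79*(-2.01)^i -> [8.79, -17.67, 35.51, -71.38, 143.47]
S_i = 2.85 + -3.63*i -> [2.85, -0.78, -4.41, -8.04, -11.67]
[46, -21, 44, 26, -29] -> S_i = Random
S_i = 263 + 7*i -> [263, 270, 277, 284, 291]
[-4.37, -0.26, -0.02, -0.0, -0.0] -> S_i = -4.37*0.06^i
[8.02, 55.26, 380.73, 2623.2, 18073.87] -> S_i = 8.02*6.89^i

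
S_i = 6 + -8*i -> [6, -2, -10, -18, -26]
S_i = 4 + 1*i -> [4, 5, 6, 7, 8]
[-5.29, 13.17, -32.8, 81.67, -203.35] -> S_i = -5.29*(-2.49)^i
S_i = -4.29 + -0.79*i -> [-4.29, -5.08, -5.87, -6.66, -7.45]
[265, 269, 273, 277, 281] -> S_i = 265 + 4*i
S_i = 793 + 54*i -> [793, 847, 901, 955, 1009]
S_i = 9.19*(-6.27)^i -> [9.19, -57.62, 361.29, -2265.26, 14203.18]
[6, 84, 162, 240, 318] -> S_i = 6 + 78*i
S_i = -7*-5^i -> [-7, 35, -175, 875, -4375]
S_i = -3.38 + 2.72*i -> [-3.38, -0.66, 2.06, 4.78, 7.5]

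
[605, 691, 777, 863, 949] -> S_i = 605 + 86*i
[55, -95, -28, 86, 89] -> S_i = Random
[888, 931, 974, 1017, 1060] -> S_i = 888 + 43*i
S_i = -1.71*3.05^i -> [-1.71, -5.22, -15.91, -48.52, -147.98]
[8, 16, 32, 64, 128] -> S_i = 8*2^i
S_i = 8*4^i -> [8, 32, 128, 512, 2048]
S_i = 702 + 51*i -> [702, 753, 804, 855, 906]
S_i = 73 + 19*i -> [73, 92, 111, 130, 149]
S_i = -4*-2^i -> [-4, 8, -16, 32, -64]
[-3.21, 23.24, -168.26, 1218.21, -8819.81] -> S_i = -3.21*(-7.24)^i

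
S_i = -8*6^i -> [-8, -48, -288, -1728, -10368]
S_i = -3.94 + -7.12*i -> [-3.94, -11.06, -18.18, -25.3, -32.42]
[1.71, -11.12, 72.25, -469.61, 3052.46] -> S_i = 1.71*(-6.50)^i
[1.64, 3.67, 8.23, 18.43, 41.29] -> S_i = 1.64*2.24^i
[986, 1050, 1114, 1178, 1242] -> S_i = 986 + 64*i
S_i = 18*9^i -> [18, 162, 1458, 13122, 118098]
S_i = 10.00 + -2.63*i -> [10.0, 7.37, 4.74, 2.11, -0.52]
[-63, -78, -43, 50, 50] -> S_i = Random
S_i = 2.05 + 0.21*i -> [2.05, 2.26, 2.47, 2.68, 2.89]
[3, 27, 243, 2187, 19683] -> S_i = 3*9^i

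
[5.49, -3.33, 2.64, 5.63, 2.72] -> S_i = Random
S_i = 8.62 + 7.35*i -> [8.62, 15.97, 23.32, 30.67, 38.02]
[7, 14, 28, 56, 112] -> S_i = 7*2^i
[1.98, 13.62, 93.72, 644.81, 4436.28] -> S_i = 1.98*6.88^i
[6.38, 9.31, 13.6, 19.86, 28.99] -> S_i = 6.38*1.46^i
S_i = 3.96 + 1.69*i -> [3.96, 5.65, 7.34, 9.03, 10.72]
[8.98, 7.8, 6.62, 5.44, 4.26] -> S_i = 8.98 + -1.18*i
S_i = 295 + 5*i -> [295, 300, 305, 310, 315]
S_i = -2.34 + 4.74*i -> [-2.34, 2.4, 7.14, 11.88, 16.62]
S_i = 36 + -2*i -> [36, 34, 32, 30, 28]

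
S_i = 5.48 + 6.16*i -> [5.48, 11.64, 17.8, 23.96, 30.12]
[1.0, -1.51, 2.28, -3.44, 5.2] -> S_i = 1.00*(-1.51)^i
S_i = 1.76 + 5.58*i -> [1.76, 7.34, 12.92, 18.5, 24.08]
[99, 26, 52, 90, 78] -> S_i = Random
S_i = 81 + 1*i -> [81, 82, 83, 84, 85]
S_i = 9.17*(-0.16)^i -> [9.17, -1.47, 0.23, -0.04, 0.01]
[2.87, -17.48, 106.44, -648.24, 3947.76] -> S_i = 2.87*(-6.09)^i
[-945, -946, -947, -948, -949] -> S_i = -945 + -1*i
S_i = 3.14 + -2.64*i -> [3.14, 0.5, -2.14, -4.78, -7.42]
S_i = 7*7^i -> [7, 49, 343, 2401, 16807]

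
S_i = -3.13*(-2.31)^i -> [-3.13, 7.23, -16.7, 38.58, -89.12]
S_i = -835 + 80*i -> [-835, -755, -675, -595, -515]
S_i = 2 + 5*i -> [2, 7, 12, 17, 22]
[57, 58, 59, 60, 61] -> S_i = 57 + 1*i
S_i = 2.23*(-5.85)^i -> [2.23, -13.05, 76.32, -446.45, 2611.73]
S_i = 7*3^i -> [7, 21, 63, 189, 567]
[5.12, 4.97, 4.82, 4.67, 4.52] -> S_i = 5.12 + -0.15*i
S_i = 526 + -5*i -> [526, 521, 516, 511, 506]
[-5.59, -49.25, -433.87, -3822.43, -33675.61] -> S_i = -5.59*8.81^i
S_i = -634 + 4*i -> [-634, -630, -626, -622, -618]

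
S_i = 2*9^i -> [2, 18, 162, 1458, 13122]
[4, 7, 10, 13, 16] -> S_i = 4 + 3*i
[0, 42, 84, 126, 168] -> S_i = 0 + 42*i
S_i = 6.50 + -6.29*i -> [6.5, 0.21, -6.08, -12.37, -18.66]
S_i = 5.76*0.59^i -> [5.76, 3.4, 2.01, 1.18, 0.7]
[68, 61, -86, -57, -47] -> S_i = Random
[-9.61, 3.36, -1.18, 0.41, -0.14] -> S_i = -9.61*(-0.35)^i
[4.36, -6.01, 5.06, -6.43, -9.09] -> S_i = Random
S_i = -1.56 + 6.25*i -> [-1.56, 4.69, 10.94, 17.19, 23.44]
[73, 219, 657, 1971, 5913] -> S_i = 73*3^i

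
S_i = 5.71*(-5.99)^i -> [5.71, -34.2, 204.88, -1227.2, 7350.95]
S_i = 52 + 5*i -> [52, 57, 62, 67, 72]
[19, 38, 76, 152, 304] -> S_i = 19*2^i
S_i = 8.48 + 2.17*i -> [8.48, 10.65, 12.82, 14.99, 17.16]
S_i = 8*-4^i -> [8, -32, 128, -512, 2048]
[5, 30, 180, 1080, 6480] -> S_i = 5*6^i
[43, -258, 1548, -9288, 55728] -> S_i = 43*-6^i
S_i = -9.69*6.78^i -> [-9.69, -65.7, -445.43, -3020.04, -20475.88]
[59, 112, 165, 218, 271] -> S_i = 59 + 53*i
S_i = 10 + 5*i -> [10, 15, 20, 25, 30]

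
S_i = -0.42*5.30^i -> [-0.42, -2.23, -11.8, -62.53, -331.4]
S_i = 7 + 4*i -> [7, 11, 15, 19, 23]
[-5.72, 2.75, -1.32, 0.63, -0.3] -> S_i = -5.72*(-0.48)^i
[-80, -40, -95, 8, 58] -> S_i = Random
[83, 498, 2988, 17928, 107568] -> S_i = 83*6^i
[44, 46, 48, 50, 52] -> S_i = 44 + 2*i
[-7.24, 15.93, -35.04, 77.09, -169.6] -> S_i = -7.24*(-2.20)^i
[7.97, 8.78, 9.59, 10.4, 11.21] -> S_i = 7.97 + 0.81*i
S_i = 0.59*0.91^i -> [0.59, 0.54, 0.49, 0.44, 0.4]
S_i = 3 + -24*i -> [3, -21, -45, -69, -93]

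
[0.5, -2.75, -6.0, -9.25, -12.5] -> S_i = 0.50 + -3.25*i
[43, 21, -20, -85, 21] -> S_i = Random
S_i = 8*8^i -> [8, 64, 512, 4096, 32768]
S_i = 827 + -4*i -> [827, 823, 819, 815, 811]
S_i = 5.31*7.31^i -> [5.31, 38.82, 283.75, 2074.18, 15162.26]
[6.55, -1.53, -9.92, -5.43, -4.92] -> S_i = Random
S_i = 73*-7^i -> [73, -511, 3577, -25039, 175273]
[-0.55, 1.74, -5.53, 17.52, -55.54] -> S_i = -0.55*(-3.17)^i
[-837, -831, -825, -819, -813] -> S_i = -837 + 6*i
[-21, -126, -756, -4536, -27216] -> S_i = -21*6^i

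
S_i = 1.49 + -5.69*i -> [1.49, -4.2, -9.89, -15.58, -21.27]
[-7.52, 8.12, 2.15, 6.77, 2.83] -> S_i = Random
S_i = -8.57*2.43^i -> [-8.57, -20.83, -50.6, -122.97, -298.82]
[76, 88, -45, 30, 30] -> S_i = Random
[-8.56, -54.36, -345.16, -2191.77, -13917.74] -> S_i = -8.56*6.35^i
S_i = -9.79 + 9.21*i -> [-9.79, -0.58, 8.63, 17.84, 27.05]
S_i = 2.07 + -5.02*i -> [2.07, -2.95, -7.97, -12.99, -18.01]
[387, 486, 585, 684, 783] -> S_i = 387 + 99*i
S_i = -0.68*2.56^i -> [-0.68, -1.74, -4.46, -11.41, -29.21]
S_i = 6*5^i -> [6, 30, 150, 750, 3750]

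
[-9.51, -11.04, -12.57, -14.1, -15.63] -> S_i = -9.51 + -1.53*i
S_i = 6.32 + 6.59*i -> [6.32, 12.91, 19.5, 26.09, 32.68]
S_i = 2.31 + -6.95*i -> [2.31, -4.64, -11.59, -18.54, -25.49]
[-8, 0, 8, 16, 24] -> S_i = -8 + 8*i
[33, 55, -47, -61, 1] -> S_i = Random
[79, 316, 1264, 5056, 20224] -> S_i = 79*4^i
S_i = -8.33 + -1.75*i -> [-8.33, -10.08, -11.83, -13.58, -15.33]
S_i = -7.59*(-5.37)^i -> [-7.59, 40.76, -218.87, 1175.34, -6311.59]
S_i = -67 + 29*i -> [-67, -38, -9, 20, 49]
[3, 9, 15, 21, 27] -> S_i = 3 + 6*i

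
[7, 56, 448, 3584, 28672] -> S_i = 7*8^i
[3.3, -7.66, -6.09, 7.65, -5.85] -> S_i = Random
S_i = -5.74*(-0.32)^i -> [-5.74, 1.84, -0.59, 0.19, -0.06]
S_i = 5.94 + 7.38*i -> [5.94, 13.32, 20.7, 28.08, 35.46]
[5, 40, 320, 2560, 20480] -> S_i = 5*8^i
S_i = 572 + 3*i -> [572, 575, 578, 581, 584]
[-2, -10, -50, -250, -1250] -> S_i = -2*5^i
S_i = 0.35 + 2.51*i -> [0.35, 2.86, 5.37, 7.88, 10.39]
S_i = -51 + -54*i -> [-51, -105, -159, -213, -267]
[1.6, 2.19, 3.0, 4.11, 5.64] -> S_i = 1.60*1.37^i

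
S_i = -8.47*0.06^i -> [-8.47, -0.51, -0.03, -0.0, -0.0]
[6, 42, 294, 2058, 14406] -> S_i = 6*7^i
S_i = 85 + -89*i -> [85, -4, -93, -182, -271]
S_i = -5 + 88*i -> [-5, 83, 171, 259, 347]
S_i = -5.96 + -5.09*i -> [-5.96, -11.05, -16.14, -21.23, -26.32]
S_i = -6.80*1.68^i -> [-6.8, -11.42, -19.19, -32.24, -54.17]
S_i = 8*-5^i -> [8, -40, 200, -1000, 5000]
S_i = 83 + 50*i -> [83, 133, 183, 233, 283]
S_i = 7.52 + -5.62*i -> [7.52, 1.9, -3.72, -9.34, -14.96]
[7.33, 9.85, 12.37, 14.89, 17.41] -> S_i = 7.33 + 2.52*i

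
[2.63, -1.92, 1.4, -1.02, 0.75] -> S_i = 2.63*(-0.73)^i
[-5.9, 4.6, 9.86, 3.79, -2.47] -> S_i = Random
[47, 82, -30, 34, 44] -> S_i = Random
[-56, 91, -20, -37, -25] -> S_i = Random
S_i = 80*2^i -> [80, 160, 320, 640, 1280]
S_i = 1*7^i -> [1, 7, 49, 343, 2401]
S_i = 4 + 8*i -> [4, 12, 20, 28, 36]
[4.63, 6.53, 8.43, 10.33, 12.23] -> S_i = 4.63 + 1.90*i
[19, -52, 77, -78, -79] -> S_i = Random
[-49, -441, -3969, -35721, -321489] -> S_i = -49*9^i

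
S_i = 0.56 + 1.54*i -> [0.56, 2.1, 3.64, 5.18, 6.72]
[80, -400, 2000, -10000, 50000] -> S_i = 80*-5^i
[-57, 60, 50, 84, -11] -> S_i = Random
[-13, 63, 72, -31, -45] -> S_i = Random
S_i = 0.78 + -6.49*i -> [0.78, -5.71, -12.2, -18.69, -25.18]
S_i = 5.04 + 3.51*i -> [5.04, 8.55, 12.06, 15.57, 19.08]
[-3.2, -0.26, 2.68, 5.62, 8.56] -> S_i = -3.20 + 2.94*i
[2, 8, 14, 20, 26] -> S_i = 2 + 6*i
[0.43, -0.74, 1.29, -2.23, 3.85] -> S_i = 0.43*(-1.73)^i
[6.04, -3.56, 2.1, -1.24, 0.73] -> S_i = 6.04*(-0.59)^i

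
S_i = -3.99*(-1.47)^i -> [-3.99, 5.87, -8.62, 12.67, -18.63]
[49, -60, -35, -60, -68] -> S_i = Random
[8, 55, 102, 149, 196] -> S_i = 8 + 47*i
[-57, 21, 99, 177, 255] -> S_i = -57 + 78*i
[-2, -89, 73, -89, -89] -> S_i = Random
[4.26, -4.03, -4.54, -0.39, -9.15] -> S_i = Random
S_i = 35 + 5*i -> [35, 40, 45, 50, 55]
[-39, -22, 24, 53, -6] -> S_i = Random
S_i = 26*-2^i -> [26, -52, 104, -208, 416]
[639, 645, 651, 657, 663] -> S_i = 639 + 6*i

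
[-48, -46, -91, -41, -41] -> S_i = Random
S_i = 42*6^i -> [42, 252, 1512, 9072, 54432]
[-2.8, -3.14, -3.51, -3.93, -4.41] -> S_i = -2.80*1.12^i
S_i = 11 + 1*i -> [11, 12, 13, 14, 15]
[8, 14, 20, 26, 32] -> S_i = 8 + 6*i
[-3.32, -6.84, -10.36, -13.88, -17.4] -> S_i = -3.32 + -3.52*i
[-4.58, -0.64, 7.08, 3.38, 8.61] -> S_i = Random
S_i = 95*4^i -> [95, 380, 1520, 6080, 24320]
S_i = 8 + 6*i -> [8, 14, 20, 26, 32]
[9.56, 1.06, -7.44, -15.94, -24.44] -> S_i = 9.56 + -8.50*i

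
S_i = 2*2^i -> [2, 4, 8, 16, 32]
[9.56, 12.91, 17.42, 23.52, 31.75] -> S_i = 9.56*1.35^i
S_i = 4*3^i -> [4, 12, 36, 108, 324]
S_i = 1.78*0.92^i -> [1.78, 1.64, 1.51, 1.39, 1.28]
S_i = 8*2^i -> [8, 16, 32, 64, 128]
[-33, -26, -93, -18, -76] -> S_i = Random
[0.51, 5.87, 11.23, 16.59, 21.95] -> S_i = 0.51 + 5.36*i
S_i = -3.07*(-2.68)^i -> [-3.07, 8.23, -22.05, 59.09, -158.37]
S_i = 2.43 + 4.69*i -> [2.43, 7.12, 11.81, 16.5, 21.19]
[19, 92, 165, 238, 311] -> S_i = 19 + 73*i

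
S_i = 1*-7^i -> [1, -7, 49, -343, 2401]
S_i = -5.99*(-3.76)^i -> [-5.99, 22.52, -84.68, 318.41, -1197.23]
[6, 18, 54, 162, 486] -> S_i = 6*3^i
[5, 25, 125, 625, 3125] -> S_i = 5*5^i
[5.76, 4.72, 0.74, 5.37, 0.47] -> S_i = Random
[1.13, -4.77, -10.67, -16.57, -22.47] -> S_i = 1.13 + -5.90*i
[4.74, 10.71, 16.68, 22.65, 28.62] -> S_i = 4.74 + 5.97*i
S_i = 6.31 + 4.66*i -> [6.31, 10.97, 15.63, 20.29, 24.95]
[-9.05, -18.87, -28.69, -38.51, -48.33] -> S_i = -9.05 + -9.82*i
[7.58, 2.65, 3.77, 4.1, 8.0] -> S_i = Random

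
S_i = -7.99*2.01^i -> [-7.99, -16.06, -32.28, -64.88, -130.42]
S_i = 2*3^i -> [2, 6, 18, 54, 162]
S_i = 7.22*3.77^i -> [7.22, 27.22, 102.62, 386.87, 1458.49]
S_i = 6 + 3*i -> [6, 9, 12, 15, 18]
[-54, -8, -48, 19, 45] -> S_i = Random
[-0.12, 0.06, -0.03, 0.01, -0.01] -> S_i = -0.12*(-0.49)^i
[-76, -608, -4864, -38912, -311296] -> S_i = -76*8^i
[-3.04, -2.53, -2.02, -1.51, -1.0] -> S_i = -3.04 + 0.51*i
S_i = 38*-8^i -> [38, -304, 2432, -19456, 155648]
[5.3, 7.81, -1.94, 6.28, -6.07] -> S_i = Random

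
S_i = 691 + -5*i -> [691, 686, 681, 676, 671]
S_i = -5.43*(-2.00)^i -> [-5.43, 10.86, -21.72, 43.44, -86.88]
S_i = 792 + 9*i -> [792, 801, 810, 819, 828]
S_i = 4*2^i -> [4, 8, 16, 32, 64]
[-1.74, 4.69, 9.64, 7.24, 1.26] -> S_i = Random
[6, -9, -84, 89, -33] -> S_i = Random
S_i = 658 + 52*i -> [658, 710, 762, 814, 866]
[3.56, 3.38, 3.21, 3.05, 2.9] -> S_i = 3.56*0.95^i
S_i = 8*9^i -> [8, 72, 648, 5832, 52488]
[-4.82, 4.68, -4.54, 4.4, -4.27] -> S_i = -4.82*(-0.97)^i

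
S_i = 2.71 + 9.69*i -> [2.71, 12.4, 22.09, 31.78, 41.47]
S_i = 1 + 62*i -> [1, 63, 125, 187, 249]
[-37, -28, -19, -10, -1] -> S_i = -37 + 9*i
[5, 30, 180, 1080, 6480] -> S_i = 5*6^i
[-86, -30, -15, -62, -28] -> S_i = Random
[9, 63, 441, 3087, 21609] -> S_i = 9*7^i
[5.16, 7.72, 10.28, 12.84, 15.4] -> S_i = 5.16 + 2.56*i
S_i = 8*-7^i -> [8, -56, 392, -2744, 19208]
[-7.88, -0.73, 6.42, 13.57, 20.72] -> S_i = -7.88 + 7.15*i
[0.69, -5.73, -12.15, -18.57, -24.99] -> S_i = 0.69 + -6.42*i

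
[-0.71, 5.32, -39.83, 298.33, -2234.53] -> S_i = -0.71*(-7.49)^i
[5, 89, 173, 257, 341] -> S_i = 5 + 84*i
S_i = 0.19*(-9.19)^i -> [0.19, -1.75, 16.05, -147.47, 1355.24]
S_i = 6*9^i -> [6, 54, 486, 4374, 39366]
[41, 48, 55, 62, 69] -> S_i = 41 + 7*i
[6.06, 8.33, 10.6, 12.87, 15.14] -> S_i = 6.06 + 2.27*i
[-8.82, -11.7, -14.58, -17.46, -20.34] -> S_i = -8.82 + -2.88*i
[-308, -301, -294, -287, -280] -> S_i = -308 + 7*i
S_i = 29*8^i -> [29, 232, 1856, 14848, 118784]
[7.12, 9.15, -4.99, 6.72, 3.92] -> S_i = Random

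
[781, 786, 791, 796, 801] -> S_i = 781 + 5*i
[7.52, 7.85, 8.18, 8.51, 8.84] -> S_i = 7.52 + 0.33*i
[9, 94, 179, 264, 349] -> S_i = 9 + 85*i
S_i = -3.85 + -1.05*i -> [-3.85, -4.9, -5.95, -7.0, -8.05]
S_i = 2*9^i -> [2, 18, 162, 1458, 13122]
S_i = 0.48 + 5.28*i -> [0.48, 5.76, 11.04, 16.32, 21.6]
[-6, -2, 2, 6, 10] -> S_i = -6 + 4*i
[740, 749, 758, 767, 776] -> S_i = 740 + 9*i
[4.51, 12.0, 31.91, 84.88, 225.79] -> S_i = 4.51*2.66^i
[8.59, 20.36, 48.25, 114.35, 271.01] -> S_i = 8.59*2.37^i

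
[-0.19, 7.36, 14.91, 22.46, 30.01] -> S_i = -0.19 + 7.55*i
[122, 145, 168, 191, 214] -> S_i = 122 + 23*i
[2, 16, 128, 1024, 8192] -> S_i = 2*8^i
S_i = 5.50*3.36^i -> [5.5, 18.48, 62.09, 208.63, 701.0]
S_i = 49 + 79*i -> [49, 128, 207, 286, 365]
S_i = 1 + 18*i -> [1, 19, 37, 55, 73]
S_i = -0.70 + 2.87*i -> [-0.7, 2.17, 5.04, 7.91, 10.78]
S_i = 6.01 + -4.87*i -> [6.01, 1.14, -3.73, -8.6, -13.47]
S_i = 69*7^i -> [69, 483, 3381, 23667, 165669]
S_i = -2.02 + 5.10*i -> [-2.02, 3.08, 8.18, 13.28, 18.38]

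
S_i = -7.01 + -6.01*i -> [-7.01, -13.02, -19.03, -25.04, -31.05]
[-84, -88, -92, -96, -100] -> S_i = -84 + -4*i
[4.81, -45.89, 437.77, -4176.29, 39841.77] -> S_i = 4.81*(-9.54)^i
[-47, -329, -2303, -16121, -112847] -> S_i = -47*7^i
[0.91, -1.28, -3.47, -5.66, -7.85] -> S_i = 0.91 + -2.19*i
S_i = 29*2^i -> [29, 58, 116, 232, 464]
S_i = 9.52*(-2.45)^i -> [9.52, -23.32, 57.14, -140.0, 343.01]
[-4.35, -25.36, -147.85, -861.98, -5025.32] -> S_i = -4.35*5.83^i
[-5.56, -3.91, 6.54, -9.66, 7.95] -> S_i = Random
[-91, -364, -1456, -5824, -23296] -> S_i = -91*4^i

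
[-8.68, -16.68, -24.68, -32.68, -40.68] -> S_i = -8.68 + -8.00*i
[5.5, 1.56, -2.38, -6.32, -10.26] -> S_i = 5.50 + -3.94*i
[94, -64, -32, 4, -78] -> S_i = Random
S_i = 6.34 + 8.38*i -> [6.34, 14.72, 23.1, 31.48, 39.86]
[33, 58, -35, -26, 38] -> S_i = Random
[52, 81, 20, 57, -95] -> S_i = Random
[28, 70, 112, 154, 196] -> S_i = 28 + 42*i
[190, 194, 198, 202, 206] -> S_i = 190 + 4*i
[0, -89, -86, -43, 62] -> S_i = Random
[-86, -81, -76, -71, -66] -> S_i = -86 + 5*i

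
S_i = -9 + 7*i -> [-9, -2, 5, 12, 19]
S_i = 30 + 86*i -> [30, 116, 202, 288, 374]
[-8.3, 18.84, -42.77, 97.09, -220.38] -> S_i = -8.30*(-2.27)^i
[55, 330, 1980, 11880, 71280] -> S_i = 55*6^i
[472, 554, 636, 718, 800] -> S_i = 472 + 82*i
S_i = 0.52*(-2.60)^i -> [0.52, -1.35, 3.52, -9.14, 23.76]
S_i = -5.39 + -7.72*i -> [-5.39, -13.11, -20.83, -28.55, -36.27]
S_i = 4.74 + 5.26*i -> [4.74, 10.0, 15.26, 20.52, 25.78]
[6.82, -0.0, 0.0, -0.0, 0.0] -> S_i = 6.82*-0.00^i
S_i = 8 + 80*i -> [8, 88, 168, 248, 328]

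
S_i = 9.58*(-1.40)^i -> [9.58, -13.41, 18.78, -26.29, 36.8]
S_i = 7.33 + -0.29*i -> [7.33, 7.04, 6.75, 6.46, 6.17]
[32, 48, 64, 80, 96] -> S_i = 32 + 16*i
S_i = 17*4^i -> [17, 68, 272, 1088, 4352]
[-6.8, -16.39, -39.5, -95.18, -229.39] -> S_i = -6.80*2.41^i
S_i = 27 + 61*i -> [27, 88, 149, 210, 271]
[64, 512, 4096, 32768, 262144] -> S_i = 64*8^i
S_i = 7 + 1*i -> [7, 8, 9, 10, 11]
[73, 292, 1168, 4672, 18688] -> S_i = 73*4^i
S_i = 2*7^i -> [2, 14, 98, 686, 4802]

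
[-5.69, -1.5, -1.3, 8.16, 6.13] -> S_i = Random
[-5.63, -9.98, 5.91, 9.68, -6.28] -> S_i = Random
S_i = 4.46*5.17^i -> [4.46, 23.06, 119.21, 616.32, 3186.38]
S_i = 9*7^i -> [9, 63, 441, 3087, 21609]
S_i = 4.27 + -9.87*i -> [4.27, -5.6, -15.47, -25.34, -35.21]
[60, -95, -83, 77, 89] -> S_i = Random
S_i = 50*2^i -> [50, 100, 200, 400, 800]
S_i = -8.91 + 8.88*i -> [-8.91, -0.03, 8.85, 17.73, 26.61]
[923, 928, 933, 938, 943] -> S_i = 923 + 5*i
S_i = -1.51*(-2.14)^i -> [-1.51, 3.23, -6.92, 14.8, -31.67]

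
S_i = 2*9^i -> [2, 18, 162, 1458, 13122]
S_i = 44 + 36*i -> [44, 80, 116, 152, 188]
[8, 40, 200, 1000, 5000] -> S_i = 8*5^i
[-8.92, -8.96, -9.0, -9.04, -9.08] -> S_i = -8.92 + -0.04*i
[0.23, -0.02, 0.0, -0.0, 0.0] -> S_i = 0.23*(-0.08)^i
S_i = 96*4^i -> [96, 384, 1536, 6144, 24576]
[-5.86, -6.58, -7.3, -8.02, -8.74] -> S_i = -5.86 + -0.72*i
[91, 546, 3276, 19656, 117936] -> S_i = 91*6^i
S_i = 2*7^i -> [2, 14, 98, 686, 4802]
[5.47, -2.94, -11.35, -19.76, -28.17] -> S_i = 5.47 + -8.41*i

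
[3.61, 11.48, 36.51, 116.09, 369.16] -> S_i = 3.61*3.18^i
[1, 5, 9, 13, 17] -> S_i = 1 + 4*i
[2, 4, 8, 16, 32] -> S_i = 2*2^i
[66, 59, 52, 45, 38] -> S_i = 66 + -7*i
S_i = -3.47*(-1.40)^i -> [-3.47, 4.86, -6.8, 9.52, -13.33]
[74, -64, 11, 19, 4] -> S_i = Random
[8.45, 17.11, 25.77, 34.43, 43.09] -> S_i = 8.45 + 8.66*i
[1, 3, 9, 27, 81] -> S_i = 1*3^i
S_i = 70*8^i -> [70, 560, 4480, 35840, 286720]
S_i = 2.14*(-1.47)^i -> [2.14, -3.15, 4.62, -6.8, 9.99]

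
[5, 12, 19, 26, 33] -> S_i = 5 + 7*i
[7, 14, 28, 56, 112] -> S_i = 7*2^i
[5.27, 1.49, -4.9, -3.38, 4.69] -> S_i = Random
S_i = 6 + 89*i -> [6, 95, 184, 273, 362]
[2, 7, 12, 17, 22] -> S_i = 2 + 5*i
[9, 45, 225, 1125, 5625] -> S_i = 9*5^i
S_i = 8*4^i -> [8, 32, 128, 512, 2048]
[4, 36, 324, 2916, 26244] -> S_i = 4*9^i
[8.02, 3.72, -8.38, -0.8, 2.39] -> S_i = Random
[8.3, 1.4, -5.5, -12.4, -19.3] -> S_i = 8.30 + -6.90*i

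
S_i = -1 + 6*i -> [-1, 5, 11, 17, 23]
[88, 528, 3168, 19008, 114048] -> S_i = 88*6^i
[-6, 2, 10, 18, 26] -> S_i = -6 + 8*i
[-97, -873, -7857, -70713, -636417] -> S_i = -97*9^i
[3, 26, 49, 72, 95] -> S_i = 3 + 23*i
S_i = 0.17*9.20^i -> [0.17, 1.56, 14.39, 132.38, 1217.87]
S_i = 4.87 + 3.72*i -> [4.87, 8.59, 12.31, 16.03, 19.75]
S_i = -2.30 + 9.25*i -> [-2.3, 6.95, 16.2, 25.45, 34.7]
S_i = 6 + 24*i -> [6, 30, 54, 78, 102]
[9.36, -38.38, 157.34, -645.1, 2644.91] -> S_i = 9.36*(-4.10)^i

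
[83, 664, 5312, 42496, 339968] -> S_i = 83*8^i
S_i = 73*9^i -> [73, 657, 5913, 53217, 478953]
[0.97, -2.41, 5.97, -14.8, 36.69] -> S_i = 0.97*(-2.48)^i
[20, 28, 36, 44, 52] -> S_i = 20 + 8*i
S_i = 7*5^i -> [7, 35, 175, 875, 4375]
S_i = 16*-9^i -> [16, -144, 1296, -11664, 104976]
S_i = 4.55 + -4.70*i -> [4.55, -0.15, -4.85, -9.55, -14.25]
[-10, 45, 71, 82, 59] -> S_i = Random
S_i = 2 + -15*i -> [2, -13, -28, -43, -58]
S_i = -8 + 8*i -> [-8, 0, 8, 16, 24]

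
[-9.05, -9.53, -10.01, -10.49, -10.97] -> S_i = -9.05 + -0.48*i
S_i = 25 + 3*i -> [25, 28, 31, 34, 37]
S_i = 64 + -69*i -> [64, -5, -74, -143, -212]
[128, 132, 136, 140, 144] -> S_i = 128 + 4*i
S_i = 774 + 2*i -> [774, 776, 778, 780, 782]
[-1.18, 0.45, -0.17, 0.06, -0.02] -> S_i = -1.18*(-0.38)^i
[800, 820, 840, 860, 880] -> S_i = 800 + 20*i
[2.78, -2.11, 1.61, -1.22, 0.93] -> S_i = 2.78*(-0.76)^i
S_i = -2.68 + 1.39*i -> [-2.68, -1.29, 0.1, 1.49, 2.88]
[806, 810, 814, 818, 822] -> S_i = 806 + 4*i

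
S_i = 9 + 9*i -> [9, 18, 27, 36, 45]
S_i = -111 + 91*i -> [-111, -20, 71, 162, 253]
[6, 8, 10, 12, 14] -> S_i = 6 + 2*i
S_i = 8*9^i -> [8, 72, 648, 5832, 52488]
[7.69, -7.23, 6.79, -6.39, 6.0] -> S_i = 7.69*(-0.94)^i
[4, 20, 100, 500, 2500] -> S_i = 4*5^i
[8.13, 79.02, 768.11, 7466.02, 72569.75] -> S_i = 8.13*9.72^i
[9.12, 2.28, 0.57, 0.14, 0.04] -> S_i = 9.12*0.25^i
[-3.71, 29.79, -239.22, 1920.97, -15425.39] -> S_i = -3.71*(-8.03)^i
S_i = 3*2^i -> [3, 6, 12, 24, 48]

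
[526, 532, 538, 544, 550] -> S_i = 526 + 6*i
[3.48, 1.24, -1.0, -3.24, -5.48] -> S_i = 3.48 + -2.24*i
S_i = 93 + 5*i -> [93, 98, 103, 108, 113]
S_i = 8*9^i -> [8, 72, 648, 5832, 52488]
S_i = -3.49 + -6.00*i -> [-3.49, -9.49, -15.49, -21.49, -27.49]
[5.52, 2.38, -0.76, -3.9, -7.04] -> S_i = 5.52 + -3.14*i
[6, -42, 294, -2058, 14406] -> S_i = 6*-7^i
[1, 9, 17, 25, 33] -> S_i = 1 + 8*i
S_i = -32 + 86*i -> [-32, 54, 140, 226, 312]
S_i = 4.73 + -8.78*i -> [4.73, -4.05, -12.83, -21.61, -30.39]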